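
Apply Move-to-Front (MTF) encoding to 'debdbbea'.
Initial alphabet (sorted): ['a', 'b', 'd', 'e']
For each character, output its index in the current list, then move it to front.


MTF encoding:
'd': index 2 in ['a', 'b', 'd', 'e'] -> ['d', 'a', 'b', 'e']
'e': index 3 in ['d', 'a', 'b', 'e'] -> ['e', 'd', 'a', 'b']
'b': index 3 in ['e', 'd', 'a', 'b'] -> ['b', 'e', 'd', 'a']
'd': index 2 in ['b', 'e', 'd', 'a'] -> ['d', 'b', 'e', 'a']
'b': index 1 in ['d', 'b', 'e', 'a'] -> ['b', 'd', 'e', 'a']
'b': index 0 in ['b', 'd', 'e', 'a'] -> ['b', 'd', 'e', 'a']
'e': index 2 in ['b', 'd', 'e', 'a'] -> ['e', 'b', 'd', 'a']
'a': index 3 in ['e', 'b', 'd', 'a'] -> ['a', 'e', 'b', 'd']


Output: [2, 3, 3, 2, 1, 0, 2, 3]


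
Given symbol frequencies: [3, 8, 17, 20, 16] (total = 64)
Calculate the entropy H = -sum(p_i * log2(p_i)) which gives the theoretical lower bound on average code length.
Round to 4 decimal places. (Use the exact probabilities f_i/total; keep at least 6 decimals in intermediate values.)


Per-symbol terms -p_i * log2(p_i) with p_i = f_i/64:
  p = 3/64 = 0.046875: log2(p) = -4.415037, -p*log2(p) = 0.206955
  p = 8/64 = 0.125000: log2(p) = -3.000000, -p*log2(p) = 0.375000
  p = 17/64 = 0.265625: log2(p) = -1.912537, -p*log2(p) = 0.508018
  p = 20/64 = 0.312500: log2(p) = -1.678072, -p*log2(p) = 0.524397
  p = 16/64 = 0.250000: log2(p) = -2.000000, -p*log2(p) = 0.500000
H = 0.206955 + 0.375000 + 0.508018 + 0.524397 + 0.500000 = 2.114370

H = 2.1144 bits/symbol


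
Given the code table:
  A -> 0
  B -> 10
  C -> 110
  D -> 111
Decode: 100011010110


Decoding:
10 -> B
0 -> A
0 -> A
110 -> C
10 -> B
110 -> C


Result: BAACBC


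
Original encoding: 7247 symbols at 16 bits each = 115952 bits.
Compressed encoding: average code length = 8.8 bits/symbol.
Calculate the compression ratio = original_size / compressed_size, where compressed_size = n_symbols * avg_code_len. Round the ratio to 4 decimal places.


original_size = n_symbols * orig_bits = 7247 * 16 = 115952 bits
compressed_size = n_symbols * avg_code_len = 7247 * 8.8 = 63773.6 bits
ratio = original_size / compressed_size = 115952 / 63773.6 = 1.8182

Compression ratio = 1.8182


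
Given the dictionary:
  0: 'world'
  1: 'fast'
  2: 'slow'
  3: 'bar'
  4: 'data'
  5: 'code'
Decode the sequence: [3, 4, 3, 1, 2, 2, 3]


Look up each index in the dictionary:
  3 -> 'bar'
  4 -> 'data'
  3 -> 'bar'
  1 -> 'fast'
  2 -> 'slow'
  2 -> 'slow'
  3 -> 'bar'

Decoded: "bar data bar fast slow slow bar"


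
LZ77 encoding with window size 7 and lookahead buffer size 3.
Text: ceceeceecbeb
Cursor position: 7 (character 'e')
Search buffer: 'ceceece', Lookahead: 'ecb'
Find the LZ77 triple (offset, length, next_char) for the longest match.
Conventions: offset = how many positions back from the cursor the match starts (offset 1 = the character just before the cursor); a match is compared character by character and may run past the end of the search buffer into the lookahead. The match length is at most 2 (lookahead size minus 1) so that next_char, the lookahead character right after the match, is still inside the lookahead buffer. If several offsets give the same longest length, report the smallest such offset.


Try each offset into the search buffer:
  offset=1 (pos 6, char 'e'): match length 1
  offset=2 (pos 5, char 'c'): match length 0
  offset=3 (pos 4, char 'e'): match length 2
  offset=4 (pos 3, char 'e'): match length 1
  offset=5 (pos 2, char 'c'): match length 0
  offset=6 (pos 1, char 'e'): match length 2
  offset=7 (pos 0, char 'c'): match length 0
Longest match has length 2, found at offsets 3, 6; take the smallest, offset 3.
next_char = character at position 7 + 2 = 9 -> 'b'

Best match: offset=3, length=2 (matching 'ec' starting at position 4)
LZ77 triple: (3, 2, 'b')


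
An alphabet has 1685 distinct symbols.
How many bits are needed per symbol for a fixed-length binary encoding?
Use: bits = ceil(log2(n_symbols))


log2(1685) = 10.7185
Bracket: 2^10 = 1024 < 1685 <= 2^11 = 2048
So ceil(log2(1685)) = 11

bits = ceil(log2(1685)) = ceil(10.7185) = 11 bits


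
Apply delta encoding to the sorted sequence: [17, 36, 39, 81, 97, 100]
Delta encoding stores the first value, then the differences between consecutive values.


First value: 17
Deltas:
  36 - 17 = 19
  39 - 36 = 3
  81 - 39 = 42
  97 - 81 = 16
  100 - 97 = 3


Delta encoded: [17, 19, 3, 42, 16, 3]


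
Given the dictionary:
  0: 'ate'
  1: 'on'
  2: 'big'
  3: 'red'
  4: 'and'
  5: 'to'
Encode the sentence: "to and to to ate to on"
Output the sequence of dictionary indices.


Look up each word in the dictionary:
  'to' -> 5
  'and' -> 4
  'to' -> 5
  'to' -> 5
  'ate' -> 0
  'to' -> 5
  'on' -> 1

Encoded: [5, 4, 5, 5, 0, 5, 1]


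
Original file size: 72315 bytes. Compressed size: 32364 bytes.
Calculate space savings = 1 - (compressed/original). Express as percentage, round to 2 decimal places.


ratio = compressed/original = 32364/72315 = 0.447542
savings = 1 - ratio = 1 - 0.447542 = 0.552458
as a percentage: 0.552458 * 100 = 55.25%

Space savings = 1 - 32364/72315 = 55.25%


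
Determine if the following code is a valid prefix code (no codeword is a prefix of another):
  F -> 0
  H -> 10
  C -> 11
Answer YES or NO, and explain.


Checking each pair (does one codeword prefix another?):
  F='0' vs H='10': no prefix
  F='0' vs C='11': no prefix
  H='10' vs F='0': no prefix
  H='10' vs C='11': no prefix
  C='11' vs F='0': no prefix
  C='11' vs H='10': no prefix
No violation found over all pairs.

YES -- this is a valid prefix code. No codeword is a prefix of any other codeword.


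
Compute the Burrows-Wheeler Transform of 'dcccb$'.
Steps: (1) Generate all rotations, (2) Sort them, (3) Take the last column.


Rotations (sorted):
  0: $dcccb -> last char: b
  1: b$dccc -> last char: c
  2: cb$dcc -> last char: c
  3: ccb$dc -> last char: c
  4: cccb$d -> last char: d
  5: dcccb$ -> last char: $


BWT = bcccd$


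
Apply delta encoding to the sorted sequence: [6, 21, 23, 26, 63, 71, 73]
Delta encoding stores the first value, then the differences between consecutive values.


First value: 6
Deltas:
  21 - 6 = 15
  23 - 21 = 2
  26 - 23 = 3
  63 - 26 = 37
  71 - 63 = 8
  73 - 71 = 2


Delta encoded: [6, 15, 2, 3, 37, 8, 2]


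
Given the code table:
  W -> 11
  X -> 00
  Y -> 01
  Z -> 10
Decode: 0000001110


Decoding:
00 -> X
00 -> X
00 -> X
11 -> W
10 -> Z


Result: XXXWZ


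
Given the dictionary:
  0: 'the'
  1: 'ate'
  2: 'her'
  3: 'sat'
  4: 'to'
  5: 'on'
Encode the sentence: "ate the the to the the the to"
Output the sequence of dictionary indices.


Look up each word in the dictionary:
  'ate' -> 1
  'the' -> 0
  'the' -> 0
  'to' -> 4
  'the' -> 0
  'the' -> 0
  'the' -> 0
  'to' -> 4

Encoded: [1, 0, 0, 4, 0, 0, 0, 4]


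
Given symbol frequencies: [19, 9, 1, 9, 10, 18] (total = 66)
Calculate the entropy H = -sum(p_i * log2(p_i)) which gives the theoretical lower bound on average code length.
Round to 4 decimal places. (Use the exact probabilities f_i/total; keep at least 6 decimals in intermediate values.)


Per-symbol terms -p_i * log2(p_i) with p_i = f_i/66:
  p = 19/66 = 0.287879: log2(p) = -1.796467, -p*log2(p) = 0.517165
  p = 9/66 = 0.136364: log2(p) = -2.874469, -p*log2(p) = 0.391973
  p = 1/66 = 0.015152: log2(p) = -6.044394, -p*log2(p) = 0.091582
  p = 9/66 = 0.136364: log2(p) = -2.874469, -p*log2(p) = 0.391973
  p = 10/66 = 0.151515: log2(p) = -2.722466, -p*log2(p) = 0.412495
  p = 18/66 = 0.272727: log2(p) = -1.874469, -p*log2(p) = 0.511219
H = 0.517165 + 0.391973 + 0.091582 + 0.391973 + 0.412495 + 0.511219 = 2.316407

H = 2.3164 bits/symbol


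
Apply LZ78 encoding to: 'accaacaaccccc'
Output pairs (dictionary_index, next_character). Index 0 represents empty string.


LZ78 encoding steps:
Dictionary: {0: ''}
Step 1: w='' (idx 0), next='a' -> output (0, 'a'), add 'a' as idx 1
Step 2: w='' (idx 0), next='c' -> output (0, 'c'), add 'c' as idx 2
Step 3: w='c' (idx 2), next='a' -> output (2, 'a'), add 'ca' as idx 3
Step 4: w='a' (idx 1), next='c' -> output (1, 'c'), add 'ac' as idx 4
Step 5: w='a' (idx 1), next='a' -> output (1, 'a'), add 'aa' as idx 5
Step 6: w='c' (idx 2), next='c' -> output (2, 'c'), add 'cc' as idx 6
Step 7: w='cc' (idx 6), next='c' -> output (6, 'c'), add 'ccc' as idx 7


Encoded: [(0, 'a'), (0, 'c'), (2, 'a'), (1, 'c'), (1, 'a'), (2, 'c'), (6, 'c')]


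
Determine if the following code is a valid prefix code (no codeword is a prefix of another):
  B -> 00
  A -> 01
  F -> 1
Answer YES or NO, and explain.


Checking each pair (does one codeword prefix another?):
  B='00' vs A='01': no prefix
  B='00' vs F='1': no prefix
  A='01' vs B='00': no prefix
  A='01' vs F='1': no prefix
  F='1' vs B='00': no prefix
  F='1' vs A='01': no prefix
No violation found over all pairs.

YES -- this is a valid prefix code. No codeword is a prefix of any other codeword.


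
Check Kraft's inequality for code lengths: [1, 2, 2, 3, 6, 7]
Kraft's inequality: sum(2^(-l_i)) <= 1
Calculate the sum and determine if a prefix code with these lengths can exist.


Sum = 2^(-1) + 2^(-2) + 2^(-2) + 2^(-3) + 2^(-6) + 2^(-7)
    = 0.5 + 0.25 + 0.25 + 0.125 + 0.015625 + 0.0078125
    = 147/128 = 1.1484375
Since 1.1484375 > 1, Kraft's inequality is NOT satisfied.
A prefix code with these lengths CANNOT exist.

Kraft sum = 1.1484375. Not satisfied.


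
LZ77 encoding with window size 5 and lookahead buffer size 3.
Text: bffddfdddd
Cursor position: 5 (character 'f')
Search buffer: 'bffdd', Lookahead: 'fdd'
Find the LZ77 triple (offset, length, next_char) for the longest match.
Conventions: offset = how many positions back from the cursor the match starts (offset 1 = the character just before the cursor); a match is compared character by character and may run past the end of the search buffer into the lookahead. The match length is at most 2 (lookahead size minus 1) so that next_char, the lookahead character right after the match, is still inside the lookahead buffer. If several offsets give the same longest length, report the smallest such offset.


Try each offset into the search buffer:
  offset=1 (pos 4, char 'd'): match length 0
  offset=2 (pos 3, char 'd'): match length 0
  offset=3 (pos 2, char 'f'): match length 2
  offset=4 (pos 1, char 'f'): match length 1
  offset=5 (pos 0, char 'b'): match length 0
Longest match has length 2 at offset 3.
next_char = character at position 5 + 2 = 7 -> 'd'

Best match: offset=3, length=2 (matching 'fd' starting at position 2)
LZ77 triple: (3, 2, 'd')


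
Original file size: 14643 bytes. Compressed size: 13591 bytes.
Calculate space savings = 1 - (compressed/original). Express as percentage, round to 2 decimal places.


ratio = compressed/original = 13591/14643 = 0.928157
savings = 1 - ratio = 1 - 0.928157 = 0.071843
as a percentage: 0.071843 * 100 = 7.18%

Space savings = 1 - 13591/14643 = 7.18%


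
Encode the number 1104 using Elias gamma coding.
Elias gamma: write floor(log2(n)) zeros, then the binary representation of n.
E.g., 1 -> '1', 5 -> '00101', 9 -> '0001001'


num_bits = floor(log2(1104)) + 1 = 11
leading_zeros = num_bits - 1 = 10
binary(1104) = 10001010000

Elias gamma(1104) = '0000000000' + '10001010000' = 000000000010001010000 (21 bits)


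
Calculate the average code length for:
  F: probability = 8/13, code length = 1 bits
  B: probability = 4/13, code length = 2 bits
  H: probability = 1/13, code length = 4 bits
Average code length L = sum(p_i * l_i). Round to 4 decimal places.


Weighted contributions p_i * l_i:
  F: (8/13) * 1 = 8/13
  B: (4/13) * 2 = 8/13
  H: (1/13) * 4 = 4/13
Sum = (8 + 8 + 4)/13 = 20/13

L = 20/13 = 1.5385 bits/symbol


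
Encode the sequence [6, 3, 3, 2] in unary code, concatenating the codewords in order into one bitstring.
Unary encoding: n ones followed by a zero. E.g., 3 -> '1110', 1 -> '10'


Encode each number as n ones followed by a terminating 0:
  6 -> 1111110 (7 bits)
  3 -> 1110 (4 bits)
  3 -> 1110 (4 bits)
  2 -> 110 (3 bits)
Total length = 7 + 4 + 4 + 3 = 18 bits.

Unary([6, 3, 3, 2]) = 111111011101110110 (18 bits)


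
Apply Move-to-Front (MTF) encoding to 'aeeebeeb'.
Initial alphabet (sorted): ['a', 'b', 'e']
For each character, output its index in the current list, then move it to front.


MTF encoding:
'a': index 0 in ['a', 'b', 'e'] -> ['a', 'b', 'e']
'e': index 2 in ['a', 'b', 'e'] -> ['e', 'a', 'b']
'e': index 0 in ['e', 'a', 'b'] -> ['e', 'a', 'b']
'e': index 0 in ['e', 'a', 'b'] -> ['e', 'a', 'b']
'b': index 2 in ['e', 'a', 'b'] -> ['b', 'e', 'a']
'e': index 1 in ['b', 'e', 'a'] -> ['e', 'b', 'a']
'e': index 0 in ['e', 'b', 'a'] -> ['e', 'b', 'a']
'b': index 1 in ['e', 'b', 'a'] -> ['b', 'e', 'a']


Output: [0, 2, 0, 0, 2, 1, 0, 1]


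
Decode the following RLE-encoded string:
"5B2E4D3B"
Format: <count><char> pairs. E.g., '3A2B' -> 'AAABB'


Expanding each <count><char> pair:
  5B -> 'BBBBB'
  2E -> 'EE'
  4D -> 'DDDD'
  3B -> 'BBB'

Decoded = BBBBBEEDDDDBBB


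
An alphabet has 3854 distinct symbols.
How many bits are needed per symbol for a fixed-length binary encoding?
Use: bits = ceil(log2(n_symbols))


log2(3854) = 11.9121
Bracket: 2^11 = 2048 < 3854 <= 2^12 = 4096
So ceil(log2(3854)) = 12

bits = ceil(log2(3854)) = ceil(11.9121) = 12 bits


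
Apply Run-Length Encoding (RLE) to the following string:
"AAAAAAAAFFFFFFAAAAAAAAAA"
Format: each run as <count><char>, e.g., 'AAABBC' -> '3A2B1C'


Scanning runs left to right:
  i=0: run of 'A' x 8 -> '8A'
  i=8: run of 'F' x 6 -> '6F'
  i=14: run of 'A' x 10 -> '10A'

RLE = 8A6F10A


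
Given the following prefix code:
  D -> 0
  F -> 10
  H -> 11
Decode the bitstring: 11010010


Decoding step by step:
Bits 11 -> H
Bits 0 -> D
Bits 10 -> F
Bits 0 -> D
Bits 10 -> F


Decoded message: HDFDF


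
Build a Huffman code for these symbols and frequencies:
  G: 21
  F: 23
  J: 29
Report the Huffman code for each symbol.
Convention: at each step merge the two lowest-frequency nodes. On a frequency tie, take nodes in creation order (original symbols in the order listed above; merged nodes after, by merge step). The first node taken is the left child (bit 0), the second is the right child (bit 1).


Huffman tree construction:
Step 1: Merge G(21) + F(23) = 44
Step 2: Merge J(29) + (G+F)(44) = 73
Read each symbol's code off the tree from the root (left child = 0, right child = 1).

Codes:
  G: 10 (length 2)
  F: 11 (length 2)
  J: 0 (length 1)
Average code length: 117/73 = 1.6027 bits/symbol


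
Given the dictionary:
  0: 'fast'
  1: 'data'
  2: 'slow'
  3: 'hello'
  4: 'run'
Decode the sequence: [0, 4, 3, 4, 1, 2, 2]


Look up each index in the dictionary:
  0 -> 'fast'
  4 -> 'run'
  3 -> 'hello'
  4 -> 'run'
  1 -> 'data'
  2 -> 'slow'
  2 -> 'slow'

Decoded: "fast run hello run data slow slow"


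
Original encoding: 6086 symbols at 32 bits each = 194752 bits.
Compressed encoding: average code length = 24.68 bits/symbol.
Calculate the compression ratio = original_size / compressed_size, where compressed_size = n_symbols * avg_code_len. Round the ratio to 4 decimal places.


original_size = n_symbols * orig_bits = 6086 * 32 = 194752 bits
compressed_size = n_symbols * avg_code_len = 6086 * 24.68 = 150202.48 bits
ratio = original_size / compressed_size = 194752 / 150202.48 = 1.2966

Compression ratio = 1.2966


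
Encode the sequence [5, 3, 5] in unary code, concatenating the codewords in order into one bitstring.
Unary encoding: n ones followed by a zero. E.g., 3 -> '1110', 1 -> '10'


Encode each number as n ones followed by a terminating 0:
  5 -> 111110 (6 bits)
  3 -> 1110 (4 bits)
  5 -> 111110 (6 bits)
Total length = 6 + 4 + 6 = 16 bits.

Unary([5, 3, 5]) = 1111101110111110 (16 bits)


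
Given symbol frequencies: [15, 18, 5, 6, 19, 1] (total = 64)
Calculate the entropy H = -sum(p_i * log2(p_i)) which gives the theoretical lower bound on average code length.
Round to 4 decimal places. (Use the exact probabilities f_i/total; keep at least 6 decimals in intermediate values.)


Per-symbol terms -p_i * log2(p_i) with p_i = f_i/64:
  p = 15/64 = 0.234375: log2(p) = -2.093109, -p*log2(p) = 0.490573
  p = 18/64 = 0.281250: log2(p) = -1.830075, -p*log2(p) = 0.514709
  p = 5/64 = 0.078125: log2(p) = -3.678072, -p*log2(p) = 0.287349
  p = 6/64 = 0.093750: log2(p) = -3.415037, -p*log2(p) = 0.320160
  p = 19/64 = 0.296875: log2(p) = -1.752072, -p*log2(p) = 0.520147
  p = 1/64 = 0.015625: log2(p) = -6.000000, -p*log2(p) = 0.093750
H = 0.490573 + 0.514709 + 0.287349 + 0.320160 + 0.520147 + 0.093750 = 2.226688

H = 2.2267 bits/symbol


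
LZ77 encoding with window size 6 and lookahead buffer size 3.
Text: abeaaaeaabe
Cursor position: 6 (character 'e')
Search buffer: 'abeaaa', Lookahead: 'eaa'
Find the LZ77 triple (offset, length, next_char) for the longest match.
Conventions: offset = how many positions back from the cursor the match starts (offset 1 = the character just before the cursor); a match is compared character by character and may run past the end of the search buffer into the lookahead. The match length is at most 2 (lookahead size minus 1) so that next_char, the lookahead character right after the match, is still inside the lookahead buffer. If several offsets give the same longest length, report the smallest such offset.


Try each offset into the search buffer:
  offset=1 (pos 5, char 'a'): match length 0
  offset=2 (pos 4, char 'a'): match length 0
  offset=3 (pos 3, char 'a'): match length 0
  offset=4 (pos 2, char 'e'): match length 2
  offset=5 (pos 1, char 'b'): match length 0
  offset=6 (pos 0, char 'a'): match length 0
Longest match has length 2 at offset 4.
next_char = character at position 6 + 2 = 8 -> 'a'

Best match: offset=4, length=2 (matching 'ea' starting at position 2)
LZ77 triple: (4, 2, 'a')


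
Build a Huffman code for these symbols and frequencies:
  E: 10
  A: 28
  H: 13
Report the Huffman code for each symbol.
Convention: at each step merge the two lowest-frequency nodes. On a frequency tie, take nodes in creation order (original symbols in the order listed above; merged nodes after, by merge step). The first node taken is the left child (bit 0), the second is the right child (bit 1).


Huffman tree construction:
Step 1: Merge E(10) + H(13) = 23
Step 2: Merge (E+H)(23) + A(28) = 51
Read each symbol's code off the tree from the root (left child = 0, right child = 1).

Codes:
  E: 00 (length 2)
  A: 1 (length 1)
  H: 01 (length 2)
Average code length: 74/51 = 1.4510 bits/symbol


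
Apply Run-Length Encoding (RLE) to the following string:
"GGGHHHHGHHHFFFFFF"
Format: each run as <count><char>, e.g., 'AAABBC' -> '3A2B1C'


Scanning runs left to right:
  i=0: run of 'G' x 3 -> '3G'
  i=3: run of 'H' x 4 -> '4H'
  i=7: run of 'G' x 1 -> '1G'
  i=8: run of 'H' x 3 -> '3H'
  i=11: run of 'F' x 6 -> '6F'

RLE = 3G4H1G3H6F


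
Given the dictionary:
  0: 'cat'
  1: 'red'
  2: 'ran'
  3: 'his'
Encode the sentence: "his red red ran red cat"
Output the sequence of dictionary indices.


Look up each word in the dictionary:
  'his' -> 3
  'red' -> 1
  'red' -> 1
  'ran' -> 2
  'red' -> 1
  'cat' -> 0

Encoded: [3, 1, 1, 2, 1, 0]


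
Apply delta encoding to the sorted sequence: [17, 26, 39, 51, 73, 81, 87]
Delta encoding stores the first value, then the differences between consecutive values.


First value: 17
Deltas:
  26 - 17 = 9
  39 - 26 = 13
  51 - 39 = 12
  73 - 51 = 22
  81 - 73 = 8
  87 - 81 = 6


Delta encoded: [17, 9, 13, 12, 22, 8, 6]


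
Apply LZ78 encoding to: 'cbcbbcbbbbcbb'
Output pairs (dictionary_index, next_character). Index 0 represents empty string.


LZ78 encoding steps:
Dictionary: {0: ''}
Step 1: w='' (idx 0), next='c' -> output (0, 'c'), add 'c' as idx 1
Step 2: w='' (idx 0), next='b' -> output (0, 'b'), add 'b' as idx 2
Step 3: w='c' (idx 1), next='b' -> output (1, 'b'), add 'cb' as idx 3
Step 4: w='b' (idx 2), next='c' -> output (2, 'c'), add 'bc' as idx 4
Step 5: w='b' (idx 2), next='b' -> output (2, 'b'), add 'bb' as idx 5
Step 6: w='bb' (idx 5), next='c' -> output (5, 'c'), add 'bbc' as idx 6
Step 7: w='bb' (idx 5), end of input -> output (5, '')


Encoded: [(0, 'c'), (0, 'b'), (1, 'b'), (2, 'c'), (2, 'b'), (5, 'c'), (5, '')]


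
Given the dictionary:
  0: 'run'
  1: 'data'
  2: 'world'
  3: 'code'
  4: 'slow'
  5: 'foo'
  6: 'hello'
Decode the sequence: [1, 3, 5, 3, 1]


Look up each index in the dictionary:
  1 -> 'data'
  3 -> 'code'
  5 -> 'foo'
  3 -> 'code'
  1 -> 'data'

Decoded: "data code foo code data"


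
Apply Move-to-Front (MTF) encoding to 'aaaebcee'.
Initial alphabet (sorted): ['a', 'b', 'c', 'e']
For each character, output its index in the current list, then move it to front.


MTF encoding:
'a': index 0 in ['a', 'b', 'c', 'e'] -> ['a', 'b', 'c', 'e']
'a': index 0 in ['a', 'b', 'c', 'e'] -> ['a', 'b', 'c', 'e']
'a': index 0 in ['a', 'b', 'c', 'e'] -> ['a', 'b', 'c', 'e']
'e': index 3 in ['a', 'b', 'c', 'e'] -> ['e', 'a', 'b', 'c']
'b': index 2 in ['e', 'a', 'b', 'c'] -> ['b', 'e', 'a', 'c']
'c': index 3 in ['b', 'e', 'a', 'c'] -> ['c', 'b', 'e', 'a']
'e': index 2 in ['c', 'b', 'e', 'a'] -> ['e', 'c', 'b', 'a']
'e': index 0 in ['e', 'c', 'b', 'a'] -> ['e', 'c', 'b', 'a']


Output: [0, 0, 0, 3, 2, 3, 2, 0]


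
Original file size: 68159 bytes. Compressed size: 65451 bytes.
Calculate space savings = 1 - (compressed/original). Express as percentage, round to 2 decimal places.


ratio = compressed/original = 65451/68159 = 0.960269
savings = 1 - ratio = 1 - 0.960269 = 0.039731
as a percentage: 0.039731 * 100 = 3.97%

Space savings = 1 - 65451/68159 = 3.97%


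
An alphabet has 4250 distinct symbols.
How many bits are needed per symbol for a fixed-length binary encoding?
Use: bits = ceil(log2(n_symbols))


log2(4250) = 12.0532
Bracket: 2^12 = 4096 < 4250 <= 2^13 = 8192
So ceil(log2(4250)) = 13

bits = ceil(log2(4250)) = ceil(12.0532) = 13 bits


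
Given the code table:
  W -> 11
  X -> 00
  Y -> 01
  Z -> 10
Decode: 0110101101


Decoding:
01 -> Y
10 -> Z
10 -> Z
11 -> W
01 -> Y


Result: YZZWY


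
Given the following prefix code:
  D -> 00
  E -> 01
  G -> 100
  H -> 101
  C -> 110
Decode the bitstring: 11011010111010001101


Decoding step by step:
Bits 110 -> C
Bits 110 -> C
Bits 101 -> H
Bits 110 -> C
Bits 100 -> G
Bits 01 -> E
Bits 101 -> H


Decoded message: CCHCGEH


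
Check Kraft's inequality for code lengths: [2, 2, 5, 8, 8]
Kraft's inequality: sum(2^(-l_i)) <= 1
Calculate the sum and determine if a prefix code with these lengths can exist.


Sum = 2^(-2) + 2^(-2) + 2^(-5) + 2^(-8) + 2^(-8)
    = 0.25 + 0.25 + 0.03125 + 0.00390625 + 0.00390625
    = 138/256 = 0.5390625
Since 0.5390625 <= 1, Kraft's inequality IS satisfied.
A prefix code with these lengths CAN exist.

Kraft sum = 0.5390625. Satisfied.


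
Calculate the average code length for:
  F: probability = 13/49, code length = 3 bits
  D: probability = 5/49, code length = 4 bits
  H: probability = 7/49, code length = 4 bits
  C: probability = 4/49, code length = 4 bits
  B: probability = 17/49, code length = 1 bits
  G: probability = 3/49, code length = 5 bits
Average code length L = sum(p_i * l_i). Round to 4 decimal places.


Weighted contributions p_i * l_i:
  F: (13/49) * 3 = 39/49
  D: (5/49) * 4 = 20/49
  H: (7/49) * 4 = 28/49
  C: (4/49) * 4 = 16/49
  B: (17/49) * 1 = 17/49
  G: (3/49) * 5 = 15/49
Sum = (39 + 20 + 28 + 16 + 17 + 15)/49 = 135/49

L = 135/49 = 2.7551 bits/symbol


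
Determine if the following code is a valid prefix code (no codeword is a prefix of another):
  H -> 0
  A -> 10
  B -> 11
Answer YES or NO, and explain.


Checking each pair (does one codeword prefix another?):
  H='0' vs A='10': no prefix
  H='0' vs B='11': no prefix
  A='10' vs H='0': no prefix
  A='10' vs B='11': no prefix
  B='11' vs H='0': no prefix
  B='11' vs A='10': no prefix
No violation found over all pairs.

YES -- this is a valid prefix code. No codeword is a prefix of any other codeword.


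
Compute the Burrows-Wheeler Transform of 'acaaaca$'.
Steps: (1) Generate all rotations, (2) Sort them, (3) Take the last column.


Rotations (sorted):
  0: $acaaaca -> last char: a
  1: a$acaaac -> last char: c
  2: aaaca$ac -> last char: c
  3: aaca$aca -> last char: a
  4: aca$acaa -> last char: a
  5: acaaaca$ -> last char: $
  6: ca$acaaa -> last char: a
  7: caaaca$a -> last char: a


BWT = accaa$aa


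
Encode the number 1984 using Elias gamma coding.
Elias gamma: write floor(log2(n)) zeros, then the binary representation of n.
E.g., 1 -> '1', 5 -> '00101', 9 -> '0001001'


num_bits = floor(log2(1984)) + 1 = 11
leading_zeros = num_bits - 1 = 10
binary(1984) = 11111000000

Elias gamma(1984) = '0000000000' + '11111000000' = 000000000011111000000 (21 bits)


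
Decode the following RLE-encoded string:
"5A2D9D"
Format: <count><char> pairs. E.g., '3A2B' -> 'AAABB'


Expanding each <count><char> pair:
  5A -> 'AAAAA'
  2D -> 'DD'
  9D -> 'DDDDDDDDD'

Decoded = AAAAADDDDDDDDDDD


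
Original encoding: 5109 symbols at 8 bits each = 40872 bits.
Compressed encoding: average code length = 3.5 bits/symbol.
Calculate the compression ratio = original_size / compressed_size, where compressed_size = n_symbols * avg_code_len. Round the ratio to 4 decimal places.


original_size = n_symbols * orig_bits = 5109 * 8 = 40872 bits
compressed_size = n_symbols * avg_code_len = 5109 * 3.5 = 17881.5 bits
ratio = original_size / compressed_size = 40872 / 17881.5 = 2.2857

Compression ratio = 2.2857


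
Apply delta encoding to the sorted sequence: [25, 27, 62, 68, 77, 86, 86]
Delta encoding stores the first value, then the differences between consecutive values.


First value: 25
Deltas:
  27 - 25 = 2
  62 - 27 = 35
  68 - 62 = 6
  77 - 68 = 9
  86 - 77 = 9
  86 - 86 = 0


Delta encoded: [25, 2, 35, 6, 9, 9, 0]


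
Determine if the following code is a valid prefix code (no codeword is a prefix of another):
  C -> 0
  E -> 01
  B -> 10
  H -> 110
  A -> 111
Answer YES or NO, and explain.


Checking each pair (does one codeword prefix another?):
  C='0' vs E='01': prefix -- VIOLATION

NO -- this is NOT a valid prefix code. C (0) is a prefix of E (01).


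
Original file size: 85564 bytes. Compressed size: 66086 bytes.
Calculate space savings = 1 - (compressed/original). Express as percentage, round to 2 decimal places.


ratio = compressed/original = 66086/85564 = 0.772358
savings = 1 - ratio = 1 - 0.772358 = 0.227642
as a percentage: 0.227642 * 100 = 22.76%

Space savings = 1 - 66086/85564 = 22.76%


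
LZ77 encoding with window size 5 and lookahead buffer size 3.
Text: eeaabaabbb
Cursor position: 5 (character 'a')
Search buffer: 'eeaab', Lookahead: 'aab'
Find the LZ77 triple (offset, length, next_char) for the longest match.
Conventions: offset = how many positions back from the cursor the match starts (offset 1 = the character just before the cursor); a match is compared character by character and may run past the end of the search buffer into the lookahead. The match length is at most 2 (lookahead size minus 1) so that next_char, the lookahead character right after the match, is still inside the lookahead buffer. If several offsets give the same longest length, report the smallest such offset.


Try each offset into the search buffer:
  offset=1 (pos 4, char 'b'): match length 0
  offset=2 (pos 3, char 'a'): match length 1
  offset=3 (pos 2, char 'a'): match length 2
  offset=4 (pos 1, char 'e'): match length 0
  offset=5 (pos 0, char 'e'): match length 0
Longest match has length 2 at offset 3.
next_char = character at position 5 + 2 = 7 -> 'b'

Best match: offset=3, length=2 (matching 'aa' starting at position 2)
LZ77 triple: (3, 2, 'b')


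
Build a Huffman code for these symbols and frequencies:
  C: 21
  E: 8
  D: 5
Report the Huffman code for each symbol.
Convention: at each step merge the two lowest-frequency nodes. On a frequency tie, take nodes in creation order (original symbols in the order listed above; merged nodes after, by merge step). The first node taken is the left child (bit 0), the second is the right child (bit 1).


Huffman tree construction:
Step 1: Merge D(5) + E(8) = 13
Step 2: Merge (D+E)(13) + C(21) = 34
Read each symbol's code off the tree from the root (left child = 0, right child = 1).

Codes:
  C: 1 (length 1)
  E: 01 (length 2)
  D: 00 (length 2)
Average code length: 47/34 = 1.3824 bits/symbol


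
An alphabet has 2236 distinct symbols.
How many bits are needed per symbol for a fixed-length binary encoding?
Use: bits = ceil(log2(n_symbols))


log2(2236) = 11.1267
Bracket: 2^11 = 2048 < 2236 <= 2^12 = 4096
So ceil(log2(2236)) = 12

bits = ceil(log2(2236)) = ceil(11.1267) = 12 bits


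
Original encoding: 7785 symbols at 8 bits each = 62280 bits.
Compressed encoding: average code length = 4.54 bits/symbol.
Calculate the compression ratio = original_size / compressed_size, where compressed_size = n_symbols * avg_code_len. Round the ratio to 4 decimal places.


original_size = n_symbols * orig_bits = 7785 * 8 = 62280 bits
compressed_size = n_symbols * avg_code_len = 7785 * 4.54 = 35343.9 bits
ratio = original_size / compressed_size = 62280 / 35343.9 = 1.7621

Compression ratio = 1.7621


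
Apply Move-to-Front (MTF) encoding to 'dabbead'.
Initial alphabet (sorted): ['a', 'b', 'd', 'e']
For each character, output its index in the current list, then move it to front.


MTF encoding:
'd': index 2 in ['a', 'b', 'd', 'e'] -> ['d', 'a', 'b', 'e']
'a': index 1 in ['d', 'a', 'b', 'e'] -> ['a', 'd', 'b', 'e']
'b': index 2 in ['a', 'd', 'b', 'e'] -> ['b', 'a', 'd', 'e']
'b': index 0 in ['b', 'a', 'd', 'e'] -> ['b', 'a', 'd', 'e']
'e': index 3 in ['b', 'a', 'd', 'e'] -> ['e', 'b', 'a', 'd']
'a': index 2 in ['e', 'b', 'a', 'd'] -> ['a', 'e', 'b', 'd']
'd': index 3 in ['a', 'e', 'b', 'd'] -> ['d', 'a', 'e', 'b']


Output: [2, 1, 2, 0, 3, 2, 3]


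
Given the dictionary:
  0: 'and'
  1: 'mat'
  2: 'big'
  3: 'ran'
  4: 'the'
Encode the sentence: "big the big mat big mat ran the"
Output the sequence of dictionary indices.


Look up each word in the dictionary:
  'big' -> 2
  'the' -> 4
  'big' -> 2
  'mat' -> 1
  'big' -> 2
  'mat' -> 1
  'ran' -> 3
  'the' -> 4

Encoded: [2, 4, 2, 1, 2, 1, 3, 4]


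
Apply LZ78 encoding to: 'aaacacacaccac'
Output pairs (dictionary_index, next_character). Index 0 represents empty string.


LZ78 encoding steps:
Dictionary: {0: ''}
Step 1: w='' (idx 0), next='a' -> output (0, 'a'), add 'a' as idx 1
Step 2: w='a' (idx 1), next='a' -> output (1, 'a'), add 'aa' as idx 2
Step 3: w='' (idx 0), next='c' -> output (0, 'c'), add 'c' as idx 3
Step 4: w='a' (idx 1), next='c' -> output (1, 'c'), add 'ac' as idx 4
Step 5: w='ac' (idx 4), next='a' -> output (4, 'a'), add 'aca' as idx 5
Step 6: w='c' (idx 3), next='c' -> output (3, 'c'), add 'cc' as idx 6
Step 7: w='ac' (idx 4), end of input -> output (4, '')


Encoded: [(0, 'a'), (1, 'a'), (0, 'c'), (1, 'c'), (4, 'a'), (3, 'c'), (4, '')]


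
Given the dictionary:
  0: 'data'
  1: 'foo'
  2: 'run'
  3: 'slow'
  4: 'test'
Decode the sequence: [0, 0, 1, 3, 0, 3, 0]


Look up each index in the dictionary:
  0 -> 'data'
  0 -> 'data'
  1 -> 'foo'
  3 -> 'slow'
  0 -> 'data'
  3 -> 'slow'
  0 -> 'data'

Decoded: "data data foo slow data slow data"


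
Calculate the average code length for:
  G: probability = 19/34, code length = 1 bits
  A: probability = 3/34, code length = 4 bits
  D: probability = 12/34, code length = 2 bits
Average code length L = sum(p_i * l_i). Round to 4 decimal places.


Weighted contributions p_i * l_i:
  G: (19/34) * 1 = 19/34
  A: (3/34) * 4 = 12/34
  D: (12/34) * 2 = 24/34
Sum = (19 + 12 + 24)/34 = 55/34

L = 55/34 = 1.6176 bits/symbol


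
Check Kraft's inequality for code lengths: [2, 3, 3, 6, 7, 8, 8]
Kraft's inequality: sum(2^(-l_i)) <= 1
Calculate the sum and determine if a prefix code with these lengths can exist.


Sum = 2^(-2) + 2^(-3) + 2^(-3) + 2^(-6) + 2^(-7) + 2^(-8) + 2^(-8)
    = 0.25 + 0.125 + 0.125 + 0.015625 + 0.0078125 + 0.00390625 + 0.00390625
    = 136/256 = 0.53125
Since 0.53125 <= 1, Kraft's inequality IS satisfied.
A prefix code with these lengths CAN exist.

Kraft sum = 0.53125. Satisfied.


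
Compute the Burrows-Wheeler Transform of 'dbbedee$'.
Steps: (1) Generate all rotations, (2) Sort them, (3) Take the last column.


Rotations (sorted):
  0: $dbbedee -> last char: e
  1: bbedee$d -> last char: d
  2: bedee$db -> last char: b
  3: dbbedee$ -> last char: $
  4: dee$dbbe -> last char: e
  5: e$dbbede -> last char: e
  6: edee$dbb -> last char: b
  7: ee$dbbed -> last char: d


BWT = edb$eebd


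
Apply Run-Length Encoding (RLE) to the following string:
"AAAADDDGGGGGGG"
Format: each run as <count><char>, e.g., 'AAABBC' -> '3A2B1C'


Scanning runs left to right:
  i=0: run of 'A' x 4 -> '4A'
  i=4: run of 'D' x 3 -> '3D'
  i=7: run of 'G' x 7 -> '7G'

RLE = 4A3D7G


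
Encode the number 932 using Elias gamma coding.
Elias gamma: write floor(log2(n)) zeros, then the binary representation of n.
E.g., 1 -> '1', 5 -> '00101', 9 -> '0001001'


num_bits = floor(log2(932)) + 1 = 10
leading_zeros = num_bits - 1 = 9
binary(932) = 1110100100

Elias gamma(932) = '000000000' + '1110100100' = 0000000001110100100 (19 bits)


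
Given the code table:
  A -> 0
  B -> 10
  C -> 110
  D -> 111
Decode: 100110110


Decoding:
10 -> B
0 -> A
110 -> C
110 -> C


Result: BACC


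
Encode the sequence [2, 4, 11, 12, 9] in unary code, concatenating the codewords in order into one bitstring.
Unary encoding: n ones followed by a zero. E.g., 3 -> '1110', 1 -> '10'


Encode each number as n ones followed by a terminating 0:
  2 -> 110 (3 bits)
  4 -> 11110 (5 bits)
  11 -> 111111111110 (12 bits)
  12 -> 1111111111110 (13 bits)
  9 -> 1111111110 (10 bits)
Total length = 3 + 5 + 12 + 13 + 10 = 43 bits.

Unary([2, 4, 11, 12, 9]) = 1101111011111111111011111111111101111111110 (43 bits)


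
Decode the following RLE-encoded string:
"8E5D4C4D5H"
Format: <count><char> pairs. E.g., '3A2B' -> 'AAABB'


Expanding each <count><char> pair:
  8E -> 'EEEEEEEE'
  5D -> 'DDDDD'
  4C -> 'CCCC'
  4D -> 'DDDD'
  5H -> 'HHHHH'

Decoded = EEEEEEEEDDDDDCCCCDDDDHHHHH


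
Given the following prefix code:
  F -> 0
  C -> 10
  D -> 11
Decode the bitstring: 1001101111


Decoding step by step:
Bits 10 -> C
Bits 0 -> F
Bits 11 -> D
Bits 0 -> F
Bits 11 -> D
Bits 11 -> D


Decoded message: CFDFDD


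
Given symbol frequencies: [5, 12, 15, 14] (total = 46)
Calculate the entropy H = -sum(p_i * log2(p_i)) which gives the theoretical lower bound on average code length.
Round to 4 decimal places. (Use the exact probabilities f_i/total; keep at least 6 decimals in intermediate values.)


Per-symbol terms -p_i * log2(p_i) with p_i = f_i/46:
  p = 5/46 = 0.108696: log2(p) = -3.201634, -p*log2(p) = 0.348004
  p = 12/46 = 0.260870: log2(p) = -1.938599, -p*log2(p) = 0.505722
  p = 15/46 = 0.326087: log2(p) = -1.616671, -p*log2(p) = 0.527175
  p = 14/46 = 0.304348: log2(p) = -1.716207, -p*log2(p) = 0.522324
H = 0.348004 + 0.505722 + 0.527175 + 0.522324 = 1.903225

H = 1.9032 bits/symbol


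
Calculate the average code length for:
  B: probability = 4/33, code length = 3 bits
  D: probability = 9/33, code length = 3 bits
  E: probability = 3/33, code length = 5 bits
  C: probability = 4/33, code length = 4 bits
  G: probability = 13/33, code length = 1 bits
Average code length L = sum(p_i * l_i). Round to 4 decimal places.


Weighted contributions p_i * l_i:
  B: (4/33) * 3 = 12/33
  D: (9/33) * 3 = 27/33
  E: (3/33) * 5 = 15/33
  C: (4/33) * 4 = 16/33
  G: (13/33) * 1 = 13/33
Sum = (12 + 27 + 15 + 16 + 13)/33 = 83/33

L = 83/33 = 2.5152 bits/symbol


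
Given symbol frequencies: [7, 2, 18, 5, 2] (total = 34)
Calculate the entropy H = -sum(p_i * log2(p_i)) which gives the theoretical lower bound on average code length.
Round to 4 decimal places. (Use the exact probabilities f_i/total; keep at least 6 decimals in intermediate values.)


Per-symbol terms -p_i * log2(p_i) with p_i = f_i/34:
  p = 7/34 = 0.205882: log2(p) = -2.280108, -p*log2(p) = 0.469434
  p = 2/34 = 0.058824: log2(p) = -4.087463, -p*log2(p) = 0.240439
  p = 18/34 = 0.529412: log2(p) = -0.917538, -p*log2(p) = 0.485755
  p = 5/34 = 0.147059: log2(p) = -2.765535, -p*log2(p) = 0.406696
  p = 2/34 = 0.058824: log2(p) = -4.087463, -p*log2(p) = 0.240439
H = 0.469434 + 0.240439 + 0.485755 + 0.406696 + 0.240439 = 1.842763

H = 1.8428 bits/symbol


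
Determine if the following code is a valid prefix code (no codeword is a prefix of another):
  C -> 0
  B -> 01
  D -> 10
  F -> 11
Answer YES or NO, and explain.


Checking each pair (does one codeword prefix another?):
  C='0' vs B='01': prefix -- VIOLATION

NO -- this is NOT a valid prefix code. C (0) is a prefix of B (01).


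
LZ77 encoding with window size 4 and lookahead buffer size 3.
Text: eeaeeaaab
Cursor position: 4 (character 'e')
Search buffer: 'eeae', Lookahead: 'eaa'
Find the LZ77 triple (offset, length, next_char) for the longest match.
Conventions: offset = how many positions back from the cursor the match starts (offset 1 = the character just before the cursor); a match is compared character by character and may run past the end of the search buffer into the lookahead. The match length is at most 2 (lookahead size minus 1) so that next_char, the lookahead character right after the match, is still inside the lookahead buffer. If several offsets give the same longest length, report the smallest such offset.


Try each offset into the search buffer:
  offset=1 (pos 3, char 'e'): match length 1
  offset=2 (pos 2, char 'a'): match length 0
  offset=3 (pos 1, char 'e'): match length 2
  offset=4 (pos 0, char 'e'): match length 1
Longest match has length 2 at offset 3.
next_char = character at position 4 + 2 = 6 -> 'a'

Best match: offset=3, length=2 (matching 'ea' starting at position 1)
LZ77 triple: (3, 2, 'a')


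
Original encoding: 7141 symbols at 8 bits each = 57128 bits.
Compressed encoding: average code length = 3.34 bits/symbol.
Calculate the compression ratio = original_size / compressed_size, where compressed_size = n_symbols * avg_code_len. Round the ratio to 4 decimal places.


original_size = n_symbols * orig_bits = 7141 * 8 = 57128 bits
compressed_size = n_symbols * avg_code_len = 7141 * 3.34 = 23850.94 bits
ratio = original_size / compressed_size = 57128 / 23850.94 = 2.3952

Compression ratio = 2.3952


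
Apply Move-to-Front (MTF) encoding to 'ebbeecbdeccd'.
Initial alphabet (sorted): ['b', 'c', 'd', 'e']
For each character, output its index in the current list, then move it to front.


MTF encoding:
'e': index 3 in ['b', 'c', 'd', 'e'] -> ['e', 'b', 'c', 'd']
'b': index 1 in ['e', 'b', 'c', 'd'] -> ['b', 'e', 'c', 'd']
'b': index 0 in ['b', 'e', 'c', 'd'] -> ['b', 'e', 'c', 'd']
'e': index 1 in ['b', 'e', 'c', 'd'] -> ['e', 'b', 'c', 'd']
'e': index 0 in ['e', 'b', 'c', 'd'] -> ['e', 'b', 'c', 'd']
'c': index 2 in ['e', 'b', 'c', 'd'] -> ['c', 'e', 'b', 'd']
'b': index 2 in ['c', 'e', 'b', 'd'] -> ['b', 'c', 'e', 'd']
'd': index 3 in ['b', 'c', 'e', 'd'] -> ['d', 'b', 'c', 'e']
'e': index 3 in ['d', 'b', 'c', 'e'] -> ['e', 'd', 'b', 'c']
'c': index 3 in ['e', 'd', 'b', 'c'] -> ['c', 'e', 'd', 'b']
'c': index 0 in ['c', 'e', 'd', 'b'] -> ['c', 'e', 'd', 'b']
'd': index 2 in ['c', 'e', 'd', 'b'] -> ['d', 'c', 'e', 'b']


Output: [3, 1, 0, 1, 0, 2, 2, 3, 3, 3, 0, 2]


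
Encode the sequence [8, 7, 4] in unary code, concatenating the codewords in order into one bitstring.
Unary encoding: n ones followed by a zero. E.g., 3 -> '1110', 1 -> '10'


Encode each number as n ones followed by a terminating 0:
  8 -> 111111110 (9 bits)
  7 -> 11111110 (8 bits)
  4 -> 11110 (5 bits)
Total length = 9 + 8 + 5 = 22 bits.

Unary([8, 7, 4]) = 1111111101111111011110 (22 bits)


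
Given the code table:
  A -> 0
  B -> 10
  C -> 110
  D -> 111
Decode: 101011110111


Decoding:
10 -> B
10 -> B
111 -> D
10 -> B
111 -> D


Result: BBDBD


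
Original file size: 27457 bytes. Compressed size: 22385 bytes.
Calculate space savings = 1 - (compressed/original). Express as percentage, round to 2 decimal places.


ratio = compressed/original = 22385/27457 = 0.815275
savings = 1 - ratio = 1 - 0.815275 = 0.184725
as a percentage: 0.184725 * 100 = 18.47%

Space savings = 1 - 22385/27457 = 18.47%
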